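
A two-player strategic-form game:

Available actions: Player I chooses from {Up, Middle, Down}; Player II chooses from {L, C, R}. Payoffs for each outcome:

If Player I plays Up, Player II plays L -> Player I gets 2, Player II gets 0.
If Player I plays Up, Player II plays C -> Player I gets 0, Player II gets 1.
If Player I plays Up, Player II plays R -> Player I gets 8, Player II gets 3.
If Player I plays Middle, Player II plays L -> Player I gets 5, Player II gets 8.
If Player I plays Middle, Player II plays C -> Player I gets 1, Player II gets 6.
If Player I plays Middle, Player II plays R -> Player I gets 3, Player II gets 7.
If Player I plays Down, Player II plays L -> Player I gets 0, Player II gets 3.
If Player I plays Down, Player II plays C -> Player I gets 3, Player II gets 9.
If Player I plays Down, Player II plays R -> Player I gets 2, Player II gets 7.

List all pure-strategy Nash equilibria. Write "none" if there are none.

Check each profile: it is a Nash equilibrium iff no player can strictly gain by switching unilaterally.
(Up, L): Player I can switch to Middle (2 → 5). Not NE.
(Up, C): Player I can switch to Middle (0 → 1). Not NE.
(Up, R): Player I gets 8, best alternative 3; Player II gets 3, best alternative 1. No profitable deviation — NE.
(Middle, L): Player I gets 5, best alternative 2; Player II gets 8, best alternative 7. No profitable deviation — NE.
(Middle, C): Player I can switch to Down (1 → 3). Not NE.
(Middle, R): Player I can switch to Up (3 → 8). Not NE.
(Down, L): Player I can switch to Up (0 → 2). Not NE.
(Down, C): Player I gets 3, best alternative 1; Player II gets 9, best alternative 7. No profitable deviation — NE.
(Down, R): Player I can switch to Up (2 → 8). Not NE.

Pure-strategy Nash equilibria: (Up, R); (Middle, L); (Down, C)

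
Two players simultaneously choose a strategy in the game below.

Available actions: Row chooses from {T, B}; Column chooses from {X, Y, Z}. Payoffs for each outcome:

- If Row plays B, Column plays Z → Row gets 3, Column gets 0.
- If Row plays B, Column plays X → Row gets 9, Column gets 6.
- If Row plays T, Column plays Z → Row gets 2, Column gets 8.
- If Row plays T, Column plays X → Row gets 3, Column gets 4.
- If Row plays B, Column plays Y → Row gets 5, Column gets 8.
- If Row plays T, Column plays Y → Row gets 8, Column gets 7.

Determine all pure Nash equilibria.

No pure-strategy Nash equilibrium.

Mark each player's best response to every combination of opponents' strategies; a profile where every player is best-responding is a pure Nash equilibrium.
Row against X: payoffs 3, 9 → best response B.
Row against Y: payoffs 8, 5 → best response T.
Row against Z: payoffs 2, 3 → best response B.
Column against T: payoffs 4, 7, 8 → best response Z.
Column against B: payoffs 6, 8, 0 → best response Y.
No profile is a mutual best response for all players.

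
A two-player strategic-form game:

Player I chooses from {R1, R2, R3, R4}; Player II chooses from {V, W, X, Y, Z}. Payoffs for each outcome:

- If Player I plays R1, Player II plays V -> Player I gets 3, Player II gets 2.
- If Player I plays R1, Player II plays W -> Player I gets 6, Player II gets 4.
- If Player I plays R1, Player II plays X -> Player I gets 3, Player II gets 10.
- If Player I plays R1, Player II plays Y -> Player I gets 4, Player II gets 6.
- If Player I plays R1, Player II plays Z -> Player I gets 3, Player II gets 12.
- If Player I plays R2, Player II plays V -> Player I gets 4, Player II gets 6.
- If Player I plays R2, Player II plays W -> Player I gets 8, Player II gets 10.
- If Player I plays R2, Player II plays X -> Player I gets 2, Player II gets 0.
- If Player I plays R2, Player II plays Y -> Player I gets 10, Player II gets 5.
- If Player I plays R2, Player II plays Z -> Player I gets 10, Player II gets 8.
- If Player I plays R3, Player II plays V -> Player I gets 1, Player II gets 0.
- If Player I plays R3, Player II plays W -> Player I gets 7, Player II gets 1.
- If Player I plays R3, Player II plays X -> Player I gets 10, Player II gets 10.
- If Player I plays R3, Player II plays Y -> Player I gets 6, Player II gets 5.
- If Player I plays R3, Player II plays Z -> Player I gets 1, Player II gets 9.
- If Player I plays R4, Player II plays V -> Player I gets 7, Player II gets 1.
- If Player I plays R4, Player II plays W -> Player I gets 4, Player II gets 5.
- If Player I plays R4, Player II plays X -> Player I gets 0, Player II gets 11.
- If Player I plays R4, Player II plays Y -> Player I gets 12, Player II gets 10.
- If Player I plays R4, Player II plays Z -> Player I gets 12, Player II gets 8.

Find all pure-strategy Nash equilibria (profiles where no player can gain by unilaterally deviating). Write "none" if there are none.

(R2, W); (R3, X)

(R1, V): Player I can switch to R2 (3 → 4). Not NE.
(R1, W): Player I can switch to R2 (6 → 8). Not NE.
(R1, X): Player I can switch to R3 (3 → 10). Not NE.
(R1, Y): Player I can switch to R2 (4 → 10). Not NE.
(R1, Z): Player I can switch to R2 (3 → 10). Not NE.
(R2, V): Player I can switch to R4 (4 → 7). Not NE.
(R2, W): Player I gets 8, best alternative 7; Player II gets 10, best alternative 8. No profitable deviation — NE.
(R2, X): Player I can switch to R1 (2 → 3). Not NE.
(R2, Y): Player I can switch to R4 (10 → 12). Not NE.
(R2, Z): Player I can switch to R4 (10 → 12). Not NE.
(R3, V): Player I can switch to R1 (1 → 3). Not NE.
(R3, X): Player I gets 10, best alternative 3; Player II gets 10, best alternative 9. No profitable deviation — NE.
(The remaining 8 profiles each have a profitable deviation by the same check.)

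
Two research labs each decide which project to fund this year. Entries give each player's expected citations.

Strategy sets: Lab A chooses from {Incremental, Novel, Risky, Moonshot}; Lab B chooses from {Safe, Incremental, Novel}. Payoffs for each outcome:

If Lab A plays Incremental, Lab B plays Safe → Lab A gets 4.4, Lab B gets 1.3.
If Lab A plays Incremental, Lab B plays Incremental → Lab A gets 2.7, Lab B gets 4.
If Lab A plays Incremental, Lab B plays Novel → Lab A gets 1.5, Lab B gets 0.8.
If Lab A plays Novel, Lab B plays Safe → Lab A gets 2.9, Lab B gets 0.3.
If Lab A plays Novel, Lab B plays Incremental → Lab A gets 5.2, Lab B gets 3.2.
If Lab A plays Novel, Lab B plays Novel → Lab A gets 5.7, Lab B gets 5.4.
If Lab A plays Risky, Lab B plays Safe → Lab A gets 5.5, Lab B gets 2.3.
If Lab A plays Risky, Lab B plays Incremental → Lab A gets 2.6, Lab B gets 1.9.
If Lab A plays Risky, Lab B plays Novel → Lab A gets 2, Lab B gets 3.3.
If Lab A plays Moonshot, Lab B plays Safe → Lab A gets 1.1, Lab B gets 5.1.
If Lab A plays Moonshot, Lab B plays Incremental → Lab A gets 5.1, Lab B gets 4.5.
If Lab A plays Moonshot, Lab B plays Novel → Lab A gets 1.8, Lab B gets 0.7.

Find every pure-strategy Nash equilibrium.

Check each profile: it is a Nash equilibrium iff no player can strictly gain by switching unilaterally.
(Incremental, Safe): Lab A can switch to Risky (4.4 → 5.5). Not NE.
(Incremental, Incremental): Lab A can switch to Novel (2.7 → 5.2). Not NE.
(Incremental, Novel): Lab A can switch to Novel (1.5 → 5.7). Not NE.
(Novel, Safe): Lab A can switch to Incremental (2.9 → 4.4). Not NE.
(Novel, Incremental): Lab B can switch to Novel (3.2 → 5.4). Not NE.
(Novel, Novel): Lab A gets 5.7, best alternative 2; Lab B gets 5.4, best alternative 3.2. No profitable deviation — NE.
(Risky, Safe): Lab B can switch to Novel (2.3 → 3.3). Not NE.
(Risky, Incremental): Lab A can switch to Incremental (2.6 → 2.7). Not NE.
(Risky, Novel): Lab A can switch to Novel (2 → 5.7). Not NE.
(The remaining 3 profiles each have a profitable deviation by the same check.)

Pure NE: (Novel, Novel)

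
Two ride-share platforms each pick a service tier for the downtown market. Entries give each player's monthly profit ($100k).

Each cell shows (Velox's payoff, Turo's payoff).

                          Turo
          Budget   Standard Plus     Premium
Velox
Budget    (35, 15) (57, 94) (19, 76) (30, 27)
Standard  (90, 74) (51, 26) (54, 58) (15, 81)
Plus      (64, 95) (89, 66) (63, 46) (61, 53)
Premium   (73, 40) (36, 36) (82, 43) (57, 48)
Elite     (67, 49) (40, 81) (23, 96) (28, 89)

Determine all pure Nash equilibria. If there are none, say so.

Velox against Budget: payoffs 35, 90, 64, 73, 67 → best response Standard.
Velox against Standard: payoffs 57, 51, 89, 36, 40 → best response Plus.
Velox against Plus: payoffs 19, 54, 63, 82, 23 → best response Premium.
Velox against Premium: payoffs 30, 15, 61, 57, 28 → best response Plus.
Turo against Budget: payoffs 15, 94, 76, 27 → best response Standard.
Turo against Standard: payoffs 74, 26, 58, 81 → best response Premium.
Turo against Plus: payoffs 95, 66, 46, 53 → best response Budget.
Turo against Premium: payoffs 40, 36, 43, 48 → best response Premium.
Turo against Elite: payoffs 49, 81, 96, 89 → best response Plus.
No profile is a mutual best response for all players.

This game has no pure Nash equilibrium.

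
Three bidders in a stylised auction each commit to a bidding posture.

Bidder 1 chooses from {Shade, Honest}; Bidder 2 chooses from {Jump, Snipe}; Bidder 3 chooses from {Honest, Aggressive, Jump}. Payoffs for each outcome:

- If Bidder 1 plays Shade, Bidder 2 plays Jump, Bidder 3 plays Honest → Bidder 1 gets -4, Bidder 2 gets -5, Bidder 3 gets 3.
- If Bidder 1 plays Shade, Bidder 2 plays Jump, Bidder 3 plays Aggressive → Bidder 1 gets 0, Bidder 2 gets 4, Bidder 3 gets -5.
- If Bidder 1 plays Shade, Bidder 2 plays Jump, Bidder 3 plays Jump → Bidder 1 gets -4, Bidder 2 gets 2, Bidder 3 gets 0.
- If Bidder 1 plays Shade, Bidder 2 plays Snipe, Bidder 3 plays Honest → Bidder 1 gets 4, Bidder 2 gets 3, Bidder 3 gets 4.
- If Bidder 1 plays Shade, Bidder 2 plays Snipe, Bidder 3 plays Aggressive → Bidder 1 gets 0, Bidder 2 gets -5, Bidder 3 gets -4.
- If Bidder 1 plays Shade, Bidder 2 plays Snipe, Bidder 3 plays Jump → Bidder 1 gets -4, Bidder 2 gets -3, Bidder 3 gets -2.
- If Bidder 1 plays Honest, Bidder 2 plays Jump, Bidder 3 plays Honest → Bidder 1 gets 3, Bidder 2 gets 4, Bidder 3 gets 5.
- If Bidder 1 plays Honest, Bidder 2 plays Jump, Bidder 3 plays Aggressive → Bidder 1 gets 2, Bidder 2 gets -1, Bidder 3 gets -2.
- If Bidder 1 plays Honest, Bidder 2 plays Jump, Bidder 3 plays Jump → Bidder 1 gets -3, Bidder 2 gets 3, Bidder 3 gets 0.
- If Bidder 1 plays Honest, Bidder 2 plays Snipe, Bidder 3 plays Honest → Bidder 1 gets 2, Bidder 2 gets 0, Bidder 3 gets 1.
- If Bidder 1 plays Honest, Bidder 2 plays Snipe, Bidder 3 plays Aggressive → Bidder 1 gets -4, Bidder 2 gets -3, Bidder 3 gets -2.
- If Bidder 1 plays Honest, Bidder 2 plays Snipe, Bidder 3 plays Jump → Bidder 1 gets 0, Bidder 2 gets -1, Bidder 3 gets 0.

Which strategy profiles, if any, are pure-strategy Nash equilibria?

For each strategy profile, look for a profitable unilateral deviation.
(Shade, Jump, Honest): Bidder 1 can switch to Honest (-4 → 3). Not NE.
(Shade, Jump, Aggressive): Bidder 1 can switch to Honest (0 → 2). Not NE.
(Shade, Jump, Jump): Bidder 1 can switch to Honest (-4 → -3). Not NE.
(Shade, Snipe, Honest): Bidder 1 gets 4, best alternative 2; Bidder 2 gets 3, best alternative -5; Bidder 3 gets 4, best alternative -2. No profitable deviation — NE.
(Shade, Snipe, Aggressive): Bidder 2 can switch to Jump (-5 → 4). Not NE.
(Shade, Snipe, Jump): Bidder 1 can switch to Honest (-4 → 0). Not NE.
(Honest, Jump, Honest): Bidder 1 gets 3, best alternative -4; Bidder 2 gets 4, best alternative 0; Bidder 3 gets 5, best alternative 0. No profitable deviation — NE.
(Honest, Jump, Aggressive): Bidder 3 can switch to Honest (-2 → 5). Not NE.
(Honest, Jump, Jump): Bidder 3 can switch to Honest (0 → 5). Not NE.
(Honest, Snipe, Honest): Bidder 1 can switch to Shade (2 → 4). Not NE.
(Honest, Snipe, Aggressive): Bidder 1 can switch to Shade (-4 → 0). Not NE.
(Honest, Snipe, Jump): Bidder 2 can switch to Jump (-1 → 3). Not NE.

The pure Nash equilibria are (Shade, Snipe, Honest) and (Honest, Jump, Honest).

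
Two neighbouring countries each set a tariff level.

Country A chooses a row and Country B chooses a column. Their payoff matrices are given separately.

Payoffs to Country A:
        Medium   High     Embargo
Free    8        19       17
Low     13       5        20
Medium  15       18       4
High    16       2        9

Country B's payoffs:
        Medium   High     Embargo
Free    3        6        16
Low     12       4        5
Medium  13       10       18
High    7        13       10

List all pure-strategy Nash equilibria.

No pure-strategy Nash equilibrium.

Mark each player's best response to every combination of opponents' strategies; a profile where every player is best-responding is a pure Nash equilibrium.
Country A against Medium: payoffs 8, 13, 15, 16 → best response High.
Country A against High: payoffs 19, 5, 18, 2 → best response Free.
Country A against Embargo: payoffs 17, 20, 4, 9 → best response Low.
Country B against Free: payoffs 3, 6, 16 → best response Embargo.
Country B against Low: payoffs 12, 4, 5 → best response Medium.
Country B against Medium: payoffs 13, 10, 18 → best response Embargo.
Country B against High: payoffs 7, 13, 10 → best response High.
No profile is a mutual best response for all players.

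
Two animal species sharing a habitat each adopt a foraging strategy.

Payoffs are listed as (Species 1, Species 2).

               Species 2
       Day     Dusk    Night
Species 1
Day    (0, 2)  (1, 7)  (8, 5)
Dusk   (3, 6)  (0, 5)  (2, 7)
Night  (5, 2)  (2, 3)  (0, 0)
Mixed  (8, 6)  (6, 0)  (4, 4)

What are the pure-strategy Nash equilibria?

Pure NE: (Mixed, Day)

(Day, Day): Species 1 can switch to Dusk (0 → 3). Not NE.
(Day, Dusk): Species 1 can switch to Night (1 → 2). Not NE.
(Day, Night): Species 2 can switch to Dusk (5 → 7). Not NE.
(Dusk, Day): Species 1 can switch to Night (3 → 5). Not NE.
(Dusk, Dusk): Species 1 can switch to Day (0 → 1). Not NE.
(Dusk, Night): Species 1 can switch to Day (2 → 8). Not NE.
(Night, Day): Species 1 can switch to Mixed (5 → 8). Not NE.
(Night, Dusk): Species 1 can switch to Mixed (2 → 6). Not NE.
(Mixed, Day): Species 1 gets 8, best alternative 5; Species 2 gets 6, best alternative 4. No profitable deviation — NE.
(The remaining 3 profiles each have a profitable deviation by the same check.)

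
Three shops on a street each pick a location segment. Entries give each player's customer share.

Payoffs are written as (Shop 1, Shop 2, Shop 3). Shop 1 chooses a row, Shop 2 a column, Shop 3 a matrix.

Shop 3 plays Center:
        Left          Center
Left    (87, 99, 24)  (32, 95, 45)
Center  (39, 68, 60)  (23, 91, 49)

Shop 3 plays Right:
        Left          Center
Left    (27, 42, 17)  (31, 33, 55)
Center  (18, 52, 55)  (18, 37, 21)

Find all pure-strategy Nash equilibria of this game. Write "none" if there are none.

(Left, Left, Center)

For each player, find the best response to each opponent profile; mutual best responses are the pure NE.
Shop 1 against (Left, Center): payoffs 87, 39 → best response Left.
Shop 1 against (Left, Right): payoffs 27, 18 → best response Left.
Shop 1 against (Center, Center): payoffs 32, 23 → best response Left.
Shop 1 against (Center, Right): payoffs 31, 18 → best response Left.
Shop 2 against (Left, Center): payoffs 99, 95 → best response Left.
Shop 2 against (Left, Right): payoffs 42, 33 → best response Left.
Shop 2 against (Center, Center): payoffs 68, 91 → best response Center.
Shop 2 against (Center, Right): payoffs 52, 37 → best response Left.
Shop 3 against (Left, Left): payoffs 24, 17 → best response Center.
Shop 3 against (Left, Center): payoffs 45, 55 → best response Right.
Shop 3 against (Center, Left): payoffs 60, 55 → best response Center.
Shop 3 against (Center, Center): payoffs 49, 21 → best response Center.
Mutual best responses: (Left, Left, Center).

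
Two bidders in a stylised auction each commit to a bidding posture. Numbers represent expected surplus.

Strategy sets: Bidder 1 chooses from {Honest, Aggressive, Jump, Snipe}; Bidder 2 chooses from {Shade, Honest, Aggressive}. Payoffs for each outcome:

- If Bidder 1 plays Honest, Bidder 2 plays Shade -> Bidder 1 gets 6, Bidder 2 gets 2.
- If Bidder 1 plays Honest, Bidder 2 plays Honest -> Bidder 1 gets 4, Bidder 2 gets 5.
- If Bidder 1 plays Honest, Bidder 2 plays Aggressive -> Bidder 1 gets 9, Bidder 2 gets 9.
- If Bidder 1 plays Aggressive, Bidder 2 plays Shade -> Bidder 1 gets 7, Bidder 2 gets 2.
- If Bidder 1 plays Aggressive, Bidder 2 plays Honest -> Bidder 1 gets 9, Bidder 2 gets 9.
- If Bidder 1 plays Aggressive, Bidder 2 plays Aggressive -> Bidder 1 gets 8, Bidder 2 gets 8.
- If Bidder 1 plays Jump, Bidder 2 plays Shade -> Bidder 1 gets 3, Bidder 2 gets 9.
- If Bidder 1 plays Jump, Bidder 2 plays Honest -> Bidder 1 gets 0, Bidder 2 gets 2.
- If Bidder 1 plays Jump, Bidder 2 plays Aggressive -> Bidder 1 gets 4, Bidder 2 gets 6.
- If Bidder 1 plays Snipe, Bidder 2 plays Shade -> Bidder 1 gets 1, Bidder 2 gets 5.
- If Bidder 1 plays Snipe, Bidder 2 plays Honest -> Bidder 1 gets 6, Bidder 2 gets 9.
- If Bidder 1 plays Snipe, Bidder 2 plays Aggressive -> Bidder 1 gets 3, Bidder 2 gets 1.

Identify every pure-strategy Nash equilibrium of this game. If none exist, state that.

(Honest, Shade): Bidder 1 can switch to Aggressive (6 → 7). Not NE.
(Honest, Honest): Bidder 1 can switch to Aggressive (4 → 9). Not NE.
(Honest, Aggressive): Bidder 1 gets 9, best alternative 8; Bidder 2 gets 9, best alternative 5. No profitable deviation — NE.
(Aggressive, Shade): Bidder 2 can switch to Honest (2 → 9). Not NE.
(Aggressive, Honest): Bidder 1 gets 9, best alternative 6; Bidder 2 gets 9, best alternative 8. No profitable deviation — NE.
(Aggressive, Aggressive): Bidder 1 can switch to Honest (8 → 9). Not NE.
(Jump, Shade): Bidder 1 can switch to Honest (3 → 6). Not NE.
(Jump, Honest): Bidder 1 can switch to Honest (0 → 4). Not NE.
(Jump, Aggressive): Bidder 1 can switch to Honest (4 → 9). Not NE.
(Snipe, Shade): Bidder 1 can switch to Honest (1 → 6). Not NE.
(Snipe, Honest): Bidder 1 can switch to Aggressive (6 → 9). Not NE.
(Snipe, Aggressive): Bidder 1 can switch to Honest (3 → 9). Not NE.

Pure-strategy Nash equilibria: (Honest, Aggressive), (Aggressive, Honest)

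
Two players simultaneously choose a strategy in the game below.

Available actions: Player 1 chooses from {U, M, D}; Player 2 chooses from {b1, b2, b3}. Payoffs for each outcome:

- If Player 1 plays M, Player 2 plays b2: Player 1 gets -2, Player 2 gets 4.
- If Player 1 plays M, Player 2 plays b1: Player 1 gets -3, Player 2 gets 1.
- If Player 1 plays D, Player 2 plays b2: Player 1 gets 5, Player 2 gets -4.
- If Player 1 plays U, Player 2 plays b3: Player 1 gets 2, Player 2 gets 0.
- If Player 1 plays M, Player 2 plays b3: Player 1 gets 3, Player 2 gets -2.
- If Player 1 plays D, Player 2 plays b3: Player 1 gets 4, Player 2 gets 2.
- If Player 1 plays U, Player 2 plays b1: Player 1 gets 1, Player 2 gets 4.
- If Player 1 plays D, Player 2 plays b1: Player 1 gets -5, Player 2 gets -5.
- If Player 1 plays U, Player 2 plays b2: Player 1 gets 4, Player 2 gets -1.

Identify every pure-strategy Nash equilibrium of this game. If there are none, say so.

(U, b1) and (D, b3)

(U, b1): Player 1 gets 1, best alternative -3; Player 2 gets 4, best alternative 0. No profitable deviation — NE.
(U, b2): Player 1 can switch to D (4 → 5). Not NE.
(U, b3): Player 1 can switch to M (2 → 3). Not NE.
(M, b1): Player 1 can switch to U (-3 → 1). Not NE.
(M, b2): Player 1 can switch to U (-2 → 4). Not NE.
(M, b3): Player 1 can switch to D (3 → 4). Not NE.
(D, b1): Player 1 can switch to U (-5 → 1). Not NE.
(D, b3): Player 1 gets 4, best alternative 3; Player 2 gets 2, best alternative -4. No profitable deviation — NE.
(The remaining 1 profile has a profitable deviation by the same check.)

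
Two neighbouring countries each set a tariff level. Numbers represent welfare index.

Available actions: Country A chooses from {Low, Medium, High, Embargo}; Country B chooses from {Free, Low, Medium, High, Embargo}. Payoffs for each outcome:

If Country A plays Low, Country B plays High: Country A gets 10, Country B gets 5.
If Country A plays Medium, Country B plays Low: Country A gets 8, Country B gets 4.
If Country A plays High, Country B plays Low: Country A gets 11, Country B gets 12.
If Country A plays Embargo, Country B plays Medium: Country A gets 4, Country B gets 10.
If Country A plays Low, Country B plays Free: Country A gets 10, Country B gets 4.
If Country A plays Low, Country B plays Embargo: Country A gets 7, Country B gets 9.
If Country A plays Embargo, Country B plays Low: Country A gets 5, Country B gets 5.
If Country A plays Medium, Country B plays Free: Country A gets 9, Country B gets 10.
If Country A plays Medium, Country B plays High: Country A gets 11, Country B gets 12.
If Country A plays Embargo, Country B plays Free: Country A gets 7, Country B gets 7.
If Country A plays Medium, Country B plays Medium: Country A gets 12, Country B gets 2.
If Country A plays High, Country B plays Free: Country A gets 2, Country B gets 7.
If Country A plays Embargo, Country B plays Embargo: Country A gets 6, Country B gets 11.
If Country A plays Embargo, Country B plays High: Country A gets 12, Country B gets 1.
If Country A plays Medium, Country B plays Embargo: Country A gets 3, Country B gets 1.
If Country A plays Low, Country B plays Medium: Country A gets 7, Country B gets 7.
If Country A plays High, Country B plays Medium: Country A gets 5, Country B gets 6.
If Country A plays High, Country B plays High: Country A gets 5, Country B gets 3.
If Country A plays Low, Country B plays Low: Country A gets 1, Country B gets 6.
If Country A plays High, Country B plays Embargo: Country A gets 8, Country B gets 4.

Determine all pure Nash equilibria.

The unique pure-strategy Nash equilibrium is (High, Low).

Check each profile: it is a Nash equilibrium iff no player can strictly gain by switching unilaterally.
(Low, Free): Country B can switch to Low (4 → 6). Not NE.
(Low, Low): Country A can switch to Medium (1 → 8). Not NE.
(Low, Medium): Country A can switch to Medium (7 → 12). Not NE.
(Low, High): Country A can switch to Medium (10 → 11). Not NE.
(Low, Embargo): Country A can switch to High (7 → 8). Not NE.
(Medium, Free): Country A can switch to Low (9 → 10). Not NE.
(Medium, Low): Country A can switch to High (8 → 11). Not NE.
(Medium, Medium): Country B can switch to Free (2 → 10). Not NE.
(Medium, High): Country A can switch to Embargo (11 → 12). Not NE.
(Medium, Embargo): Country A can switch to Low (3 → 7). Not NE.
(High, Low): Country A gets 11, best alternative 8; Country B gets 12, best alternative 7. No profitable deviation — NE.
(The remaining 9 profiles each have a profitable deviation by the same check.)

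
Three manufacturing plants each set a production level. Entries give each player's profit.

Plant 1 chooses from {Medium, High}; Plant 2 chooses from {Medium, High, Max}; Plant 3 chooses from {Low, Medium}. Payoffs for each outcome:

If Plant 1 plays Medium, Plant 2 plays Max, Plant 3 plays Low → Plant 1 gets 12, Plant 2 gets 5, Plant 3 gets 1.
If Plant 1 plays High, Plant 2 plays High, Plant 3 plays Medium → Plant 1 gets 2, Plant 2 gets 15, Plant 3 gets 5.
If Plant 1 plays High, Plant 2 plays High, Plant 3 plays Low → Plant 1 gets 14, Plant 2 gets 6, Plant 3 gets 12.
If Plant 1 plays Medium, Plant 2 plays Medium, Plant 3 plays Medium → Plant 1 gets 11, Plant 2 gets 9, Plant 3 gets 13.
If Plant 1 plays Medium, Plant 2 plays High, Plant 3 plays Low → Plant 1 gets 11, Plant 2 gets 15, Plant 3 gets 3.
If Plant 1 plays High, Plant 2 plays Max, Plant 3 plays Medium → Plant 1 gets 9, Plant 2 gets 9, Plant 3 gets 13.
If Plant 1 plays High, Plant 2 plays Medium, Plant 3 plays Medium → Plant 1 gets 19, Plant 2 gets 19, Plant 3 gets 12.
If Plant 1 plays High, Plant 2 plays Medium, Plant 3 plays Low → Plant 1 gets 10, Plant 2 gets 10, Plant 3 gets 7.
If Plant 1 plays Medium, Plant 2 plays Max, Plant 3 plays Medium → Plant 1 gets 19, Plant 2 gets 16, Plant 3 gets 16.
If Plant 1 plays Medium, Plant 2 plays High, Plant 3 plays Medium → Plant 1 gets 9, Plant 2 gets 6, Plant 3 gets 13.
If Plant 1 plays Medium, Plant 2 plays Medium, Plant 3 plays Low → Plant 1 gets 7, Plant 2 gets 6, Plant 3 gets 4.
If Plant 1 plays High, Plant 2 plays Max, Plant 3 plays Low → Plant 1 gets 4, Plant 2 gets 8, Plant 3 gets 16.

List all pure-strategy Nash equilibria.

The pure Nash equilibria are (Medium, Max, Medium); (High, Medium, Medium).

For each player, find the best response to each opponent profile; mutual best responses are the pure NE.
Plant 1 against (Medium, Low): payoffs 7, 10 → best response High.
Plant 1 against (Medium, Medium): payoffs 11, 19 → best response High.
Plant 1 against (High, Low): payoffs 11, 14 → best response High.
Plant 1 against (High, Medium): payoffs 9, 2 → best response Medium.
Plant 1 against (Max, Low): payoffs 12, 4 → best response Medium.
Plant 1 against (Max, Medium): payoffs 19, 9 → best response Medium.
Plant 2 against (Medium, Low): payoffs 6, 15, 5 → best response High.
Plant 2 against (Medium, Medium): payoffs 9, 6, 16 → best response Max.
Plant 2 against (High, Low): payoffs 10, 6, 8 → best response Medium.
Plant 2 against (High, Medium): payoffs 19, 15, 9 → best response Medium.
Plant 3 against (Medium, Medium): payoffs 4, 13 → best response Medium.
Plant 3 against (Medium, High): payoffs 3, 13 → best response Medium.
Plant 3 against (Medium, Max): payoffs 1, 16 → best response Medium.
Plant 3 against (High, Medium): payoffs 7, 12 → best response Medium.
Plant 3 against (High, High): payoffs 12, 5 → best response Low.
Plant 3 against (High, Max): payoffs 16, 13 → best response Low.
Mutual best responses: (Medium, Max, Medium); (High, Medium, Medium).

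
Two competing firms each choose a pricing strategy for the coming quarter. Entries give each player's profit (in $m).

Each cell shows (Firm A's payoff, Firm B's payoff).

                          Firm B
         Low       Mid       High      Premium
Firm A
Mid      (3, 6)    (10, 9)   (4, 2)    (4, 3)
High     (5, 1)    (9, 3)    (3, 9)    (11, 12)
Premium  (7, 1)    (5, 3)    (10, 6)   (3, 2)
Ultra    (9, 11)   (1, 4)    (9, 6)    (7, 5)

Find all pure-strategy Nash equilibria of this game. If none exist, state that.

Firm A against Low: payoffs 3, 5, 7, 9 → best response Ultra.
Firm A against Mid: payoffs 10, 9, 5, 1 → best response Mid.
Firm A against High: payoffs 4, 3, 10, 9 → best response Premium.
Firm A against Premium: payoffs 4, 11, 3, 7 → best response High.
Firm B against Mid: payoffs 6, 9, 2, 3 → best response Mid.
Firm B against High: payoffs 1, 3, 9, 12 → best response Premium.
Firm B against Premium: payoffs 1, 3, 6, 2 → best response High.
Firm B against Ultra: payoffs 11, 4, 6, 5 → best response Low.
Mutual best responses: (Mid, Mid); (High, Premium); (Premium, High); (Ultra, Low).

(Mid, Mid); (High, Premium); (Premium, High); (Ultra, Low)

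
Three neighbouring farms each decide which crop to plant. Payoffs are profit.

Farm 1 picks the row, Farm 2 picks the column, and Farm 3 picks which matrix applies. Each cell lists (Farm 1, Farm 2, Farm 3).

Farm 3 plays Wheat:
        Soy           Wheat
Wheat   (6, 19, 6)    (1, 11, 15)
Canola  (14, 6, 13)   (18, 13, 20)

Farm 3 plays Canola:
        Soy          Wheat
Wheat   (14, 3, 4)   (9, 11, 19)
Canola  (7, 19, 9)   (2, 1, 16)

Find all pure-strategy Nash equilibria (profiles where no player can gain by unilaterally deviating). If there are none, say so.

Pure-strategy Nash equilibria: (Wheat, Wheat, Canola) and (Canola, Wheat, Wheat)

Mark each player's best response to every combination of opponents' strategies; a profile where every player is best-responding is a pure Nash equilibrium.
Farm 1 against (Soy, Wheat): payoffs 6, 14 → best response Canola.
Farm 1 against (Soy, Canola): payoffs 14, 7 → best response Wheat.
Farm 1 against (Wheat, Wheat): payoffs 1, 18 → best response Canola.
Farm 1 against (Wheat, Canola): payoffs 9, 2 → best response Wheat.
Farm 2 against (Wheat, Wheat): payoffs 19, 11 → best response Soy.
Farm 2 against (Wheat, Canola): payoffs 3, 11 → best response Wheat.
Farm 2 against (Canola, Wheat): payoffs 6, 13 → best response Wheat.
Farm 2 against (Canola, Canola): payoffs 19, 1 → best response Soy.
Farm 3 against (Wheat, Soy): payoffs 6, 4 → best response Wheat.
Farm 3 against (Wheat, Wheat): payoffs 15, 19 → best response Canola.
Farm 3 against (Canola, Soy): payoffs 13, 9 → best response Wheat.
Farm 3 against (Canola, Wheat): payoffs 20, 16 → best response Wheat.
Mutual best responses: (Wheat, Wheat, Canola); (Canola, Wheat, Wheat).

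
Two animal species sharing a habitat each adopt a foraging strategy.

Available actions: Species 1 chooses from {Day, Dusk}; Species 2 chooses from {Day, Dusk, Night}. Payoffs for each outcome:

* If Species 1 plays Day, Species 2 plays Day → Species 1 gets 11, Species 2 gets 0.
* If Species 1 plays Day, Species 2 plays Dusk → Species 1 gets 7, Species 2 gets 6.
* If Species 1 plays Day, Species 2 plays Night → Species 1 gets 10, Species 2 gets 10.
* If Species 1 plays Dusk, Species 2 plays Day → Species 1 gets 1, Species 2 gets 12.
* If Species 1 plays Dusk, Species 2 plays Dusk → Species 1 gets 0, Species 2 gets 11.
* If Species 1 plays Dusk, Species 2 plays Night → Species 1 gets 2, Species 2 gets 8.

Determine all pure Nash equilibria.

(Day, Night)

Check each profile: it is a Nash equilibrium iff no player can strictly gain by switching unilaterally.
(Day, Day): Species 2 can switch to Dusk (0 → 6). Not NE.
(Day, Dusk): Species 2 can switch to Night (6 → 10). Not NE.
(Day, Night): Species 1 gets 10, best alternative 2; Species 2 gets 10, best alternative 6. No profitable deviation — NE.
(Dusk, Day): Species 1 can switch to Day (1 → 11). Not NE.
(Dusk, Dusk): Species 1 can switch to Day (0 → 7). Not NE.
(Dusk, Night): Species 1 can switch to Day (2 → 10). Not NE.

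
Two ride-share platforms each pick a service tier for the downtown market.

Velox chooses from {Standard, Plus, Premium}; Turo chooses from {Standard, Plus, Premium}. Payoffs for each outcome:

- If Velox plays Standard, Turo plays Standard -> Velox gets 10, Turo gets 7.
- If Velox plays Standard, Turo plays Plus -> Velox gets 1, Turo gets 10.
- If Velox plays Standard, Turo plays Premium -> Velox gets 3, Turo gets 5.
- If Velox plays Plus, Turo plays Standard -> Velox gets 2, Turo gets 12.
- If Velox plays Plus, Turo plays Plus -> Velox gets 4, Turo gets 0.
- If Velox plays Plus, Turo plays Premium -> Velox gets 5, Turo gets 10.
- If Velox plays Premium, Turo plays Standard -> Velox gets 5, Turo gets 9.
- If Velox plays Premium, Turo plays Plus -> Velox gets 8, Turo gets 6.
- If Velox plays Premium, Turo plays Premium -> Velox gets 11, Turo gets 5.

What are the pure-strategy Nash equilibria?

For each strategy profile, look for a profitable unilateral deviation.
(Standard, Standard): Turo can switch to Plus (7 → 10). Not NE.
(Standard, Plus): Velox can switch to Plus (1 → 4). Not NE.
(Standard, Premium): Velox can switch to Plus (3 → 5). Not NE.
(Plus, Standard): Velox can switch to Standard (2 → 10). Not NE.
(Plus, Plus): Velox can switch to Premium (4 → 8). Not NE.
(Plus, Premium): Velox can switch to Premium (5 → 11). Not NE.
(Premium, Standard): Velox can switch to Standard (5 → 10). Not NE.
(Premium, Plus): Turo can switch to Standard (6 → 9). Not NE.
(The remaining 1 profile has a profitable deviation by the same check.)

This game has no pure Nash equilibrium.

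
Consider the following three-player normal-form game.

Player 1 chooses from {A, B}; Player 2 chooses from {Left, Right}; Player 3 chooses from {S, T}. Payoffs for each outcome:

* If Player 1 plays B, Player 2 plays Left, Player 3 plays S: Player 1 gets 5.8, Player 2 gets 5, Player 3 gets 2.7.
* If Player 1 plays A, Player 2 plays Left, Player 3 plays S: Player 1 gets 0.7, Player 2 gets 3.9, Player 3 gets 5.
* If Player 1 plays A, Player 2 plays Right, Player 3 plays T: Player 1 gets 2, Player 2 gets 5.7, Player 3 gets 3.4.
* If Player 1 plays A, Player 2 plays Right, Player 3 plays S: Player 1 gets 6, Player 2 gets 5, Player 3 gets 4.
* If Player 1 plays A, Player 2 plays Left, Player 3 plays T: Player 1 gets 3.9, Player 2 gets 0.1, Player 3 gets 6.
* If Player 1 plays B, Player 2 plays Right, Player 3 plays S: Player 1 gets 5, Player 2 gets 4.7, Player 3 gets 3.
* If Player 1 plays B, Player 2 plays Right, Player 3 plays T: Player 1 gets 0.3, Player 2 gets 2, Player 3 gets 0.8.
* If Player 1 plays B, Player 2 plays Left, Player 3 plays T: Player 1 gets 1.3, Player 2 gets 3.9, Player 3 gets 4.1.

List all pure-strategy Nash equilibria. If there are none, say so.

The unique pure-strategy Nash equilibrium is (A, Right, S).

Check each profile: it is a Nash equilibrium iff no player can strictly gain by switching unilaterally.
(A, Left, S): Player 1 can switch to B (0.7 → 5.8). Not NE.
(A, Left, T): Player 2 can switch to Right (0.1 → 5.7). Not NE.
(A, Right, S): Player 1 gets 6, best alternative 5; Player 2 gets 5, best alternative 3.9; Player 3 gets 4, best alternative 3.4. No profitable deviation — NE.
(A, Right, T): Player 3 can switch to S (3.4 → 4). Not NE.
(B, Left, S): Player 3 can switch to T (2.7 → 4.1). Not NE.
(B, Left, T): Player 1 can switch to A (1.3 → 3.9). Not NE.
(B, Right, S): Player 1 can switch to A (5 → 6). Not NE.
(B, Right, T): Player 1 can switch to A (0.3 → 2). Not NE.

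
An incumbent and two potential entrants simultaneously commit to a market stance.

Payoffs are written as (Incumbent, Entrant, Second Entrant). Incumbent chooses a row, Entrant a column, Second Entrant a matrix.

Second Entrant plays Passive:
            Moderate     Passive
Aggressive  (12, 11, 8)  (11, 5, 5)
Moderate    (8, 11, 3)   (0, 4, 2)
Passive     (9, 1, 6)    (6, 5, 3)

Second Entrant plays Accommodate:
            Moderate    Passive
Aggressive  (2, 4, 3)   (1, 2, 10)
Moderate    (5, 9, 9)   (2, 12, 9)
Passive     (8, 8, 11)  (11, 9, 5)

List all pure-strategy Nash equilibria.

The pure Nash equilibria are (Aggressive, Moderate, Passive); (Passive, Passive, Accommodate).

Incumbent against (Moderate, Passive): payoffs 12, 8, 9 → best response Aggressive.
Incumbent against (Moderate, Accommodate): payoffs 2, 5, 8 → best response Passive.
Incumbent against (Passive, Passive): payoffs 11, 0, 6 → best response Aggressive.
Incumbent against (Passive, Accommodate): payoffs 1, 2, 11 → best response Passive.
Entrant against (Aggressive, Passive): payoffs 11, 5 → best response Moderate.
Entrant against (Aggressive, Accommodate): payoffs 4, 2 → best response Moderate.
Entrant against (Moderate, Passive): payoffs 11, 4 → best response Moderate.
Entrant against (Moderate, Accommodate): payoffs 9, 12 → best response Passive.
Entrant against (Passive, Passive): payoffs 1, 5 → best response Passive.
Entrant against (Passive, Accommodate): payoffs 8, 9 → best response Passive.
Second Entrant against (Aggressive, Moderate): payoffs 8, 3 → best response Passive.
Second Entrant against (Aggressive, Passive): payoffs 5, 10 → best response Accommodate.
Second Entrant against (Moderate, Moderate): payoffs 3, 9 → best response Accommodate.
Second Entrant against (Moderate, Passive): payoffs 2, 9 → best response Accommodate.
Second Entrant against (Passive, Moderate): payoffs 6, 11 → best response Accommodate.
Second Entrant against (Passive, Passive): payoffs 3, 5 → best response Accommodate.
Mutual best responses: (Aggressive, Moderate, Passive); (Passive, Passive, Accommodate).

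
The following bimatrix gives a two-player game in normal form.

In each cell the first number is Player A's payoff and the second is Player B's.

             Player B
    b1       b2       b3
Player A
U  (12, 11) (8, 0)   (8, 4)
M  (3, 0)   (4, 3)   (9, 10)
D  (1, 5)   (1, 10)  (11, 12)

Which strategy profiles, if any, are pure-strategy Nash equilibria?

Player A against b1: payoffs 12, 3, 1 → best response U.
Player A against b2: payoffs 8, 4, 1 → best response U.
Player A against b3: payoffs 8, 9, 11 → best response D.
Player B against U: payoffs 11, 0, 4 → best response b1.
Player B against M: payoffs 0, 3, 10 → best response b3.
Player B against D: payoffs 5, 10, 12 → best response b3.
Mutual best responses: (U, b1); (D, b3).

(U, b1); (D, b3)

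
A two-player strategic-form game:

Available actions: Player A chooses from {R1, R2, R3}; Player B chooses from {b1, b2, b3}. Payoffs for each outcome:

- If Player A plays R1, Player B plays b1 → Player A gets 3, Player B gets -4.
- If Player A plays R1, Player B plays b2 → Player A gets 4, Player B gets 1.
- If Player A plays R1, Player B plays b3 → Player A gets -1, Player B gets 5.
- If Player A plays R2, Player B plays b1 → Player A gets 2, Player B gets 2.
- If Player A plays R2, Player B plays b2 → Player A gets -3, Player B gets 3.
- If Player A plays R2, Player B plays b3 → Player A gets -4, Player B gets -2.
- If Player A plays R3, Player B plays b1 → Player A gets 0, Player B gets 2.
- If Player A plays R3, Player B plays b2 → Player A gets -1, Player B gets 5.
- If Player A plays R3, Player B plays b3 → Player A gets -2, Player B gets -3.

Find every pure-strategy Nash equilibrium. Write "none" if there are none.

(R1, b1): Player B can switch to b2 (-4 → 1). Not NE.
(R1, b2): Player B can switch to b3 (1 → 5). Not NE.
(R1, b3): Player A gets -1, best alternative -2; Player B gets 5, best alternative 1. No profitable deviation — NE.
(R2, b1): Player A can switch to R1 (2 → 3). Not NE.
(R2, b2): Player A can switch to R1 (-3 → 4). Not NE.
(R2, b3): Player A can switch to R1 (-4 → -1). Not NE.
(R3, b1): Player A can switch to R1 (0 → 3). Not NE.
(R3, b2): Player A can switch to R1 (-1 → 4). Not NE.
(R3, b3): Player A can switch to R1 (-2 → -1). Not NE.

The unique pure-strategy Nash equilibrium is (R1, b3).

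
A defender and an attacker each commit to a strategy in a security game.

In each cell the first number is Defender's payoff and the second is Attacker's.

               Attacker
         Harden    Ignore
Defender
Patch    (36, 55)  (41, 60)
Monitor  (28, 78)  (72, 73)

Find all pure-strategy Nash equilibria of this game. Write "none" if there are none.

For each player, find the best response to each opponent profile; mutual best responses are the pure NE.
Defender against Harden: payoffs 36, 28 → best response Patch.
Defender against Ignore: payoffs 41, 72 → best response Monitor.
Attacker against Patch: payoffs 55, 60 → best response Ignore.
Attacker against Monitor: payoffs 78, 73 → best response Harden.
No profile is a mutual best response for all players.

No pure-strategy Nash equilibrium.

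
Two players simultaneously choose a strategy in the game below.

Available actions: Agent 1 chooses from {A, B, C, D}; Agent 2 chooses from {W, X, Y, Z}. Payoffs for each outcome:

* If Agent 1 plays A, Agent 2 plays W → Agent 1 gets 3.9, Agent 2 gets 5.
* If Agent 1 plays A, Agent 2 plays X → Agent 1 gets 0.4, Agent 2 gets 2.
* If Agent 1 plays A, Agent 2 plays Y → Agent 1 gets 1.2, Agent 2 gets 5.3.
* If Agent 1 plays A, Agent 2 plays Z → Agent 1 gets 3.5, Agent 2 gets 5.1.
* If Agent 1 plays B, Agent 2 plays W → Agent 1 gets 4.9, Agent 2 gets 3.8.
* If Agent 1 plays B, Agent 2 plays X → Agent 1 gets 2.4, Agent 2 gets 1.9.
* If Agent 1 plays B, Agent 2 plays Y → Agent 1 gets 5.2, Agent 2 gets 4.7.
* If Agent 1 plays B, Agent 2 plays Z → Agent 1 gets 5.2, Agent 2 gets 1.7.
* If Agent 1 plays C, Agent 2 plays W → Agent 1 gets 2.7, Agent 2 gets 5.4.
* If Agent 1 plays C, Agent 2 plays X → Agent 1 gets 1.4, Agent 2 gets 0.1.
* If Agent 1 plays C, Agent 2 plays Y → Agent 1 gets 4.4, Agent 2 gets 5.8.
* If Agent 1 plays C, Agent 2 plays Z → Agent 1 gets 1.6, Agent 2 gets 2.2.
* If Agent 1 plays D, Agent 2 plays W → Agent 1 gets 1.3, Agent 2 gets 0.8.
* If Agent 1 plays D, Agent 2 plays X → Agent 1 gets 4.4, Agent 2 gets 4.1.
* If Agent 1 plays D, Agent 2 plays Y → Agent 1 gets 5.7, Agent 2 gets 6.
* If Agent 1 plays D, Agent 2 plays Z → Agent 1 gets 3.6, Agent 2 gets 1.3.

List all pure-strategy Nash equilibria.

Agent 1 against W: payoffs 3.9, 4.9, 2.7, 1.3 → best response B.
Agent 1 against X: payoffs 0.4, 2.4, 1.4, 4.4 → best response D.
Agent 1 against Y: payoffs 1.2, 5.2, 4.4, 5.7 → best response D.
Agent 1 against Z: payoffs 3.5, 5.2, 1.6, 3.6 → best response B.
Agent 2 against A: payoffs 5, 2, 5.3, 5.1 → best response Y.
Agent 2 against B: payoffs 3.8, 1.9, 4.7, 1.7 → best response Y.
Agent 2 against C: payoffs 5.4, 0.1, 5.8, 2.2 → best response Y.
Agent 2 against D: payoffs 0.8, 4.1, 6, 1.3 → best response Y.
Mutual best responses: (D, Y).

(D, Y)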